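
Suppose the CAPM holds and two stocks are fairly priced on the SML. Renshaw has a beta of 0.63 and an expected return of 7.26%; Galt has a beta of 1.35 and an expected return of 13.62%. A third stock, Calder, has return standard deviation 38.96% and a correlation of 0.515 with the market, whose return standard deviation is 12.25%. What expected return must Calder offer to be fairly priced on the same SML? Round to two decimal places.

16.16%

MRP = (13.62% − 7.26%) / (1.35 − 0.63) = 8.8333%
R_f = 7.26% − 0.63 × 8.8333% = 1.6950%
β_Calder = ρ·σ_i/σ_m = 0.515 × 38.96 / 12.25 = 1.6379
E(R_Calder) = R_f + β × MRP = 1.6950% + 1.6379 × 8.8333% = 16.16%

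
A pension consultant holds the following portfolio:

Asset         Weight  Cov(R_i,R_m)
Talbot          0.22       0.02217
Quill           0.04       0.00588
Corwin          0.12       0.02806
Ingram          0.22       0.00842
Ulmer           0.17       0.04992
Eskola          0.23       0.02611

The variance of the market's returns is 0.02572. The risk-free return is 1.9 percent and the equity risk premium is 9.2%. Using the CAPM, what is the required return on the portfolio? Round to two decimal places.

10.78%

β_Talbot = 0.02217 / 0.02572 = 0.8620
β_Quill = 0.00588 / 0.02572 = 0.2286
β_Corwin = 0.02806 / 0.02572 = 1.0910
β_Ingram = 0.00842 / 0.02572 = 0.3274
β_Ulmer = 0.04992 / 0.02572 = 1.9409
β_Eskola = 0.02611 / 0.02572 = 1.0152
β_P = Σ w_i β_i = 0.22×0.8620 + 0.04×0.2286 + 0.12×1.0910 + 0.22×0.3274 + 0.17×1.9409 + 0.23×1.0152 = 0.9652
E(R_P) = R_f + β_P × MRP = 1.9% + 0.9652 × 9.2% = 10.78%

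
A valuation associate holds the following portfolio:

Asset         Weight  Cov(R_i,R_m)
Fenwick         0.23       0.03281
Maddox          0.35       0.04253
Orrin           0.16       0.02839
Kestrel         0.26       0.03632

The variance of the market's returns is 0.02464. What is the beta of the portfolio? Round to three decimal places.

1.478

β_Fenwick = 0.03281 / 0.02464 = 1.3316
β_Maddox = 0.04253 / 0.02464 = 1.7261
β_Orrin = 0.02839 / 0.02464 = 1.1522
β_Kestrel = 0.03632 / 0.02464 = 1.4740
β_P = Σ w_i β_i = 0.23×1.3316 + 0.35×1.7261 + 0.16×1.1522 + 0.26×1.4740 = 1.4780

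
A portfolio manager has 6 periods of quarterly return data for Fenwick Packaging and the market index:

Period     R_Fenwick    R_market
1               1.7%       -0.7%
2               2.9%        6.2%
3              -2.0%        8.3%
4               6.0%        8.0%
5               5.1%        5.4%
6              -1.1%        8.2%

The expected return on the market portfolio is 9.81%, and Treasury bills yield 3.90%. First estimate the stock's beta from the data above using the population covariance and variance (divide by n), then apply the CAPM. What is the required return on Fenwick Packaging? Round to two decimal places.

3.14%

Mean R_i = (1.7 + 2.9 − 2.0 + 6.0 + 5.1 − 1.1) / 6 = 2.1000%
Mean R_m = (-0.7 + 6.2 + 8.3 + 8.0 + 5.4 + 8.2) / 6 = 5.9000%
Σ(R_i − R̄_i)(R_m − R̄_m) = -7.6300  ⇒  Cov = -7.6300 / 6 = -1.2717
Σ(R_m − R̄_m)² = 59.3600  ⇒  Var(R_m) = 59.3600 / 6 = 9.8933
β = Cov / Var(R_m) = -1.2717 / 9.8933 = -0.1285
MRP = 9.81% − 3.90% = 5.91%
E(R) = R_f + β × MRP = 3.90% + -0.1285 × 5.91% = 3.14%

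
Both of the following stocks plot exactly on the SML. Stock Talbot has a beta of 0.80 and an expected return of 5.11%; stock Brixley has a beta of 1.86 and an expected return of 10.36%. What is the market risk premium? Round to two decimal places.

4.95%

Both satisfy E(R) = R_f + β·MRP, so the slope of the SML is
MRP = (10.36% − 5.11%) / (1.86 − 0.80) = 5.25% / 1.06 = 4.9528%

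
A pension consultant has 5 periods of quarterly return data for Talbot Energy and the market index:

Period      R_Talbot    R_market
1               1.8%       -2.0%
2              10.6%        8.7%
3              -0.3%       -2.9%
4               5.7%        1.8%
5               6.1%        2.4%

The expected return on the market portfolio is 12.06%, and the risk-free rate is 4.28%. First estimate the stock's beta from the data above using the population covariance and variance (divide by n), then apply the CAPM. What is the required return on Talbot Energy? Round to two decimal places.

11.31%

Mean R_i = (1.8 + 10.6 − 0.3 + 5.7 + 6.1) / 5 = 4.7800%
Mean R_m = (-2.0 + 8.7 − 2.9 + 1.8 + 2.4) / 5 = 1.6000%
Σ(R_i − R̄_i)(R_m − R̄_m) = 76.1500  ⇒  Cov = 76.1500 / 5 = 15.2300
Σ(R_m − R̄_m)² = 84.3000  ⇒  Var(R_m) = 84.3000 / 5 = 16.8600
β = Cov / Var(R_m) = 15.2300 / 16.8600 = 0.9033
MRP = 12.06% − 4.28% = 7.78%
E(R) = R_f + β × MRP = 4.28% + 0.9033 × 7.78% = 11.31%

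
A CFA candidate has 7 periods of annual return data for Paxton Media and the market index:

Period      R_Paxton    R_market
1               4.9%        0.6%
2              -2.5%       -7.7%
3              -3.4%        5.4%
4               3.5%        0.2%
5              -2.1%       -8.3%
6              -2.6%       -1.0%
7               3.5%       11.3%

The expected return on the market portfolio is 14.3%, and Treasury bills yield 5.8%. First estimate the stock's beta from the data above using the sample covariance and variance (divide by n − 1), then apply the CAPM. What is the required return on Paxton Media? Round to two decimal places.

Mean R_i = (4.9 − 2.5 − 3.4 + 3.5 − 2.1 − 2.6 + 3.5) / 7 = 0.1857%
Mean R_m = (0.6 − 7.7 + 5.4 + 0.2 − 8.3 − 1.0 + 11.3) / 7 = 0.0714%
Σ(R_i − R̄_i)(R_m − R̄_m) = 64.0171  ⇒  Cov = 64.0171 / 6 = 10.6695
Σ(R_m − R̄_m)² = 286.3943  ⇒  Var(R_m) = 286.3943 / 6 = 47.7324
β = Cov / Var(R_m) = 10.6695 / 47.7324 = 0.2235
MRP = 14.3% − 5.8% = 8.50%
E(R) = R_f + β × MRP = 5.8% + 0.2235 × 8.5% = 7.70%

7.70%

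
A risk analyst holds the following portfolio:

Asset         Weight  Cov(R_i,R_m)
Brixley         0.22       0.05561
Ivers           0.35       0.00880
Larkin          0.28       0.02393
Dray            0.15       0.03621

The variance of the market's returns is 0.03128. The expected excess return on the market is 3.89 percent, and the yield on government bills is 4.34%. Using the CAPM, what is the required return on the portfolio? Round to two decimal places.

β_Brixley = 0.05561 / 0.03128 = 1.7778
β_Ivers = 0.00880 / 0.03128 = 0.2813
β_Larkin = 0.02393 / 0.03128 = 0.7650
β_Dray = 0.03621 / 0.03128 = 1.1576
β_P = Σ w_i β_i = 0.22×1.7778 + 0.35×0.2813 + 0.28×0.7650 + 0.15×1.1576 = 0.8774
E(R_P) = R_f + β_P × MRP = 4.34% + 0.8774 × 3.89% = 7.75%

7.75%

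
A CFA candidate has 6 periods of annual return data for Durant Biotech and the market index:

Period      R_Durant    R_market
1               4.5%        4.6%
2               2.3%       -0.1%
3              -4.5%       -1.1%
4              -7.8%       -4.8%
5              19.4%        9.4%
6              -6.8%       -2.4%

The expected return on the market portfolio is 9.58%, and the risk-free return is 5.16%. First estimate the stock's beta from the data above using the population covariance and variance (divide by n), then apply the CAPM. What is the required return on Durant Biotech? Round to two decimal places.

Mean R_i = (4.5 + 2.3 − 4.5 − 7.8 + 19.4 − 6.8) / 6 = 1.1833%
Mean R_m = (4.6 − 0.1 − 1.1 − 4.8 + 9.4 − 2.4) / 6 = 0.9333%
Σ(R_i − R̄_i)(R_m − R̄_m) = 254.9133  ⇒  Cov = 254.9133 / 6 = 42.4856
Σ(R_m − R̄_m)² = 134.3133  ⇒  Var(R_m) = 134.3133 / 6 = 22.3856
β = Cov / Var(R_m) = 42.4856 / 22.3856 = 1.8979
MRP = 9.58% − 5.16% = 4.42%
E(R) = R_f + β × MRP = 5.16% + 1.8979 × 4.42% = 13.55%

13.55%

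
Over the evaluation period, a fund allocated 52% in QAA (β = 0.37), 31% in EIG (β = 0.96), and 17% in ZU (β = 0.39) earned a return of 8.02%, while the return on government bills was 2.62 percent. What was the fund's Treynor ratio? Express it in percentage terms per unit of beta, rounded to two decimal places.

9.71%

β_P = 0.52×0.37 + 0.31×0.96 + 0.17×0.39 = 0.5563
Treynor = (R_P − R_f) / β_P = (8.02% − 2.62%) / 0.5563 = 5.40% / 0.5563 = 9.71%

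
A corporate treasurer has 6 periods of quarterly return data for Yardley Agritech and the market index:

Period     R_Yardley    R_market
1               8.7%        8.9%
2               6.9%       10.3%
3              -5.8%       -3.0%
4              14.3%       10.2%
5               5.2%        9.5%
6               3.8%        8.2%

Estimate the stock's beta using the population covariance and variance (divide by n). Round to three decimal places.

Mean R_i = (8.7 + 6.9 − 5.8 + 14.3 + 5.2 + 3.8) / 6 = 5.5167%
Mean R_m = (8.9 + 10.3 − 3.0 + 10.2 + 9.5 + 8.2) / 6 = 7.3500%
Σ(R_i − R̄_i)(R_m − R̄_m) = 149.0350  ⇒  Cov = 149.0350 / 6 = 24.8392
Σ(R_m − R̄_m)² = 131.6950  ⇒  Var(R_m) = 131.6950 / 6 = 21.9492
β = Cov / Var(R_m) = 24.8392 / 21.9492 = 1.1317

1.132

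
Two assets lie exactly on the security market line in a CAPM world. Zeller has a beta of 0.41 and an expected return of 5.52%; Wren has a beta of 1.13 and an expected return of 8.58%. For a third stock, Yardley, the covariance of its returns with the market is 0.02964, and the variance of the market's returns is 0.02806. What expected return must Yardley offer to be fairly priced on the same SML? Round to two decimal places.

8.27%

MRP = (8.58% − 5.52%) / (1.13 − 0.41) = 4.2500%
R_f = 5.52% − 0.41 × 4.2500% = 3.7775%
β_Yardley = Cov / Var(R_m) = 0.02964 / 0.02806 = 1.0563
E(R_Yardley) = R_f + β × MRP = 3.7775% + 1.0563 × 4.2500% = 8.27%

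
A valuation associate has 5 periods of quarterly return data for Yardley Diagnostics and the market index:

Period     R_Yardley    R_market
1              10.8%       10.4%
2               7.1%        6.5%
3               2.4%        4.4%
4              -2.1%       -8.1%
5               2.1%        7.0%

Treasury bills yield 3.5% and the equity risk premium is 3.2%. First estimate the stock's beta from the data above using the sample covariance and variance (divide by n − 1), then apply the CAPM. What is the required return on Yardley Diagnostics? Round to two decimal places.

Mean R_i = (10.8 + 7.1 + 2.4 − 2.1 + 2.1) / 5 = 4.0600%
Mean R_m = (10.4 + 6.5 + 4.4 − 8.1 + 7.0) / 5 = 4.0400%
Σ(R_i − R̄_i)(R_m − R̄_m) = 118.7280  ⇒  Cov = 118.7280 / 4 = 29.6820
Σ(R_m − R̄_m)² = 202.7720  ⇒  Var(R_m) = 202.7720 / 4 = 50.6930
β = Cov / Var(R_m) = 29.6820 / 50.6930 = 0.5855
E(R) = R_f + β × MRP = 3.5% + 0.5855 × 3.2% = 5.37%

5.37%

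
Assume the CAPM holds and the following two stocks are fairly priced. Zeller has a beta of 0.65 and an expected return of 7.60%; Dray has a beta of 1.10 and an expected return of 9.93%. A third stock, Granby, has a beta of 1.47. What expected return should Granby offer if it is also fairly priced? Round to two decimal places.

MRP (SML slope) = (9.93% − 7.60%) / (1.10 − 0.65) = 2.33% / 0.45 = 5.1778%
R_f (intercept) = 7.60% − 0.65 × 5.1778% = 4.2344%
E(R_Granby) = R_f + β × MRP = 4.2344% + 1.47 × 5.1778% = 11.85%

11.85%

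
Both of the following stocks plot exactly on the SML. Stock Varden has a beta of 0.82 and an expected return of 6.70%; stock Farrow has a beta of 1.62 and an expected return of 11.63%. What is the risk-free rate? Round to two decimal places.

1.65%

Both satisfy E(R) = R_f + β·MRP, so the slope of the SML is
MRP = (11.63% − 6.70%) / (1.62 − 0.82) = 4.93% / 0.80 = 6.1625%
R_f = E(R_Varden) − β_Varden·MRP = 6.70% − 0.82 × 6.1625% = 1.6468%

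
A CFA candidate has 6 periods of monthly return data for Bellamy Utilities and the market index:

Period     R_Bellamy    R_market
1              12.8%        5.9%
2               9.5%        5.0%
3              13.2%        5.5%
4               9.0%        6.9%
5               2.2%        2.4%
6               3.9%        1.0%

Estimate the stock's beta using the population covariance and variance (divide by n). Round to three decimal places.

Mean R_i = (12.8 + 9.5 + 13.2 + 9.0 + 2.2 + 3.9) / 6 = 8.4333%
Mean R_m = (5.9 + 5.0 + 5.5 + 6.9 + 2.4 + 1.0) / 6 = 4.4500%
Σ(R_i − R̄_i)(R_m − R̄_m) = 41.7300  ⇒  Cov = 41.7300 / 6 = 6.9550
Σ(R_m − R̄_m)² = 25.6150  ⇒  Var(R_m) = 25.6150 / 6 = 4.2692
β = Cov / Var(R_m) = 6.9550 / 4.2692 = 1.6291

1.629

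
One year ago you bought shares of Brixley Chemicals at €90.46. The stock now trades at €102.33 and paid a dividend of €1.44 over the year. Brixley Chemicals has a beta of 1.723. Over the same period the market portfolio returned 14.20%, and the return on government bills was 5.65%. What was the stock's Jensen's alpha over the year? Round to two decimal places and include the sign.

Realised HPR = (P1 + D1 − P0) / P0 = (102.33 + 1.44 − 90.46) / 90.46 = 13.31 / 90.46 = 14.7137%
MRP = 14.20% − 5.65% = 8.55%
CAPM required = R_f + β·MRP = 5.65% + 1.723 × 8.55% = 20.38165%
α = realised − required = 14.7137% − 20.38165% = -5.67%

-5.67%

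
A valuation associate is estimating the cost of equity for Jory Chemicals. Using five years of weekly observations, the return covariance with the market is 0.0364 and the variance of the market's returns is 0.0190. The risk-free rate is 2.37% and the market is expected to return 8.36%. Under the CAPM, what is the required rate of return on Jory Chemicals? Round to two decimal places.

13.85%

β = Cov(R_i, R_m) / Var(R_m) = 0.0364 / 0.0190 = 1.9158
MRP = 8.36% − 2.37% = 5.99%
E(R) = R_f + β × MRP = 2.37% + 1.9158 × 5.99% = 13.85%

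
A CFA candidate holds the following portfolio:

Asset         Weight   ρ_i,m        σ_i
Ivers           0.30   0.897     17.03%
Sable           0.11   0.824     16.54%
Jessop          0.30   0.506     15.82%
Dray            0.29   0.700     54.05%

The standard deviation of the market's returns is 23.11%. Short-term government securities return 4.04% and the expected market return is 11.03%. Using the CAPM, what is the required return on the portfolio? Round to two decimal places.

β_Ivers = 0.897 × 17.03% / 23.11% = 0.6610
β_Sable = 0.824 × 16.54% / 23.11% = 0.5897
β_Jessop = 0.506 × 15.82% / 23.11% = 0.3464
β_Dray = 0.700 × 54.05% / 23.11% = 1.6372
β_P = Σ w_i β_i = 0.30×0.6610 + 0.11×0.5897 + 0.30×0.3464 + 0.29×1.6372 = 0.8419
MRP = 11.03% − 4.04% = 6.99%
E(R_P) = R_f + β_P × MRP = 4.04% + 0.8419 × 6.99% = 9.92%

9.92%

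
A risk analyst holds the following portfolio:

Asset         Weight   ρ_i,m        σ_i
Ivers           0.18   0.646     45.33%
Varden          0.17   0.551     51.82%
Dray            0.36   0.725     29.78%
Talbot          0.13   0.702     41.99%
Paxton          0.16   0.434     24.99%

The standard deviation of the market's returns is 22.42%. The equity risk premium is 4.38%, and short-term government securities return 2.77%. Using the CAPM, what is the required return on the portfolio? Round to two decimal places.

β_Ivers = 0.646 × 45.33% / 22.42% = 1.3061
β_Varden = 0.551 × 51.82% / 22.42% = 1.2735
β_Dray = 0.725 × 29.78% / 22.42% = 0.9630
β_Talbot = 0.702 × 41.99% / 22.42% = 1.3148
β_Paxton = 0.434 × 24.99% / 22.42% = 0.4837
β_P = Σ w_i β_i = 0.18×1.3061 + 0.17×1.2735 + 0.36×0.9630 + 0.13×1.3148 + 0.16×0.4837 = 1.0466
E(R_P) = R_f + β_P × MRP = 2.77% + 1.0466 × 4.38% = 7.35%

7.35%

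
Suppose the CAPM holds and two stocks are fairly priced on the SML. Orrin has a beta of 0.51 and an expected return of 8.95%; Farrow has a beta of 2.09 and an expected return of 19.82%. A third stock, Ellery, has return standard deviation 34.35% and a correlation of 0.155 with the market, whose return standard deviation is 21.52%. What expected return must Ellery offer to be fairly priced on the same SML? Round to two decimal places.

MRP = (19.82% − 8.95%) / (2.09 − 0.51) = 6.8797%
R_f = 8.95% − 0.51 × 6.8797% = 5.4414%
β_Ellery = ρ·σ_i/σ_m = 0.155 × 34.35 / 21.52 = 0.2474
E(R_Ellery) = R_f + β × MRP = 5.4414% + 0.2474 × 6.8797% = 7.14%

7.14%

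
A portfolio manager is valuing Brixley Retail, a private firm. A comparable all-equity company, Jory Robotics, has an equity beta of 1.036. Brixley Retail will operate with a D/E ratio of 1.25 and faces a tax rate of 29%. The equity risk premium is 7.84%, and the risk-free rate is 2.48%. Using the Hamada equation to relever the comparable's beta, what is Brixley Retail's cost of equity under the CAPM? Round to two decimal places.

17.81%

β_L = β_U × [1 + (1 − t)(D/E)] = 1.036 × [1 + (1 − 0.29) × 1.25]
    = 1.036 × [1 + 0.71 × 1.25] = 1.036 × 1.8875 = 1.9555
E(R) = R_f + β_L × MRP = 2.48% + 1.9555 × 7.84% = 17.81%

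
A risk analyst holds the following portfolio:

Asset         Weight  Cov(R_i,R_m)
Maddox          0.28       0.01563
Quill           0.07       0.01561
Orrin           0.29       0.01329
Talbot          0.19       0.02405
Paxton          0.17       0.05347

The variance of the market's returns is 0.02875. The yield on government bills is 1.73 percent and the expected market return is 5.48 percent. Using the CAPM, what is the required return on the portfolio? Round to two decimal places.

4.73%

β_Maddox = 0.01563 / 0.02875 = 0.5437
β_Quill = 0.01561 / 0.02875 = 0.5430
β_Orrin = 0.01329 / 0.02875 = 0.4623
β_Talbot = 0.02405 / 0.02875 = 0.8365
β_Paxton = 0.05347 / 0.02875 = 1.8598
β_P = Σ w_i β_i = 0.28×0.5437 + 0.07×0.5430 + 0.29×0.4623 + 0.19×0.8365 + 0.17×1.8598 = 0.7994
MRP = 5.48% − 1.73% = 3.75%
E(R_P) = R_f + β_P × MRP = 1.73% + 0.7994 × 3.75% = 4.73%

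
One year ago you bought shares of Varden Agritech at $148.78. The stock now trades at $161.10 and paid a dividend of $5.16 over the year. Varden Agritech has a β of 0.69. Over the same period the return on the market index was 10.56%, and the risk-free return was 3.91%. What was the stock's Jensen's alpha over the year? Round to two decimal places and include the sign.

+3.25%

Realised HPR = (P1 + D1 − P0) / P0 = (161.10 + 5.16 − 148.78) / 148.78 = 17.48 / 148.78 = 11.7489%
MRP = 10.56% − 3.91% = 6.65%
CAPM required = R_f + β·MRP = 3.91% + 0.69 × 6.65% = 8.4985%
α = realised − required = 11.7489% − 8.4985% = +3.25%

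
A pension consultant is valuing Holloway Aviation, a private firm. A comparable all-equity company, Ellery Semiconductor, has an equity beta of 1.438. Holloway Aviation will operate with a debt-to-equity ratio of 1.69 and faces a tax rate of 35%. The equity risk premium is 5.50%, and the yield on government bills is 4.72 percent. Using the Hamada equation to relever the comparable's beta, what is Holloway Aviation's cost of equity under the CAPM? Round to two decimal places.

21.32%

β_L = β_U × [1 + (1 − t)(D/E)] = 1.438 × [1 + (1 − 0.35) × 1.69]
    = 1.438 × [1 + 0.65 × 1.69] = 1.438 × 2.0985 = 3.0176
E(R) = R_f + β_L × MRP = 4.72% + 3.0176 × 5.50% = 21.32%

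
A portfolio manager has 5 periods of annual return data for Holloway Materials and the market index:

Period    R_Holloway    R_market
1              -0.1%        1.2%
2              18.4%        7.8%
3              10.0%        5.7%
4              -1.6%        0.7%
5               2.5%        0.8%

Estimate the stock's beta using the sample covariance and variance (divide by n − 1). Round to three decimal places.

Mean R_i = (-0.1 + 18.4 + 10.0 − 1.6 + 2.5) / 5 = 5.8400%
Mean R_m = (1.2 + 7.8 + 5.7 + 0.7 + 0.8) / 5 = 3.2400%
Σ(R_i − R̄_i)(R_m − R̄_m) = 106.6720  ⇒  Cov = 106.6720 / 4 = 26.6680
Σ(R_m − R̄_m)² = 43.4120  ⇒  Var(R_m) = 43.4120 / 4 = 10.8530
β = Cov / Var(R_m) = 26.6680 / 10.8530 = 2.4572

2.457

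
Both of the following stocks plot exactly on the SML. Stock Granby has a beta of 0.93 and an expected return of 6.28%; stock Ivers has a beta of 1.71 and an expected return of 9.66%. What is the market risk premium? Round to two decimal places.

Both satisfy E(R) = R_f + β·MRP, so the slope of the SML is
MRP = (9.66% − 6.28%) / (1.71 − 0.93) = 3.38% / 0.78 = 4.3333%

4.33%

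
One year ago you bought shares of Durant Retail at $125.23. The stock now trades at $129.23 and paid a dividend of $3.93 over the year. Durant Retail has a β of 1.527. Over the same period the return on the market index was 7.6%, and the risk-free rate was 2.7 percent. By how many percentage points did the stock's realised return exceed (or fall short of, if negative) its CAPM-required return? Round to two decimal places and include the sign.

Realised HPR = (P1 + D1 − P0) / P0 = (129.23 + 3.93 − 125.23) / 125.23 = 7.93 / 125.23 = 6.3323%
MRP = 7.6% − 2.7% = 4.90%
CAPM required = R_f + β·MRP = 2.7% + 1.527 × 4.9% = 10.1823%
α = realised − required = 6.3323% − 10.1823% = -3.85%

-3.85%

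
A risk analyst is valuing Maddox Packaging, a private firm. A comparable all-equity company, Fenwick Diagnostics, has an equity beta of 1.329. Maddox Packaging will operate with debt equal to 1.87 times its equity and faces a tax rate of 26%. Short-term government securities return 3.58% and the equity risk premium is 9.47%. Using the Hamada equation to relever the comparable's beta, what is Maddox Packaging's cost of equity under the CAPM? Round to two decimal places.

33.58%

β_L = β_U × [1 + (1 − t)(D/E)] = 1.329 × [1 + (1 − 0.26) × 1.87]
    = 1.329 × [1 + 0.74 × 1.87] = 1.329 × 2.3838 = 3.1681
E(R) = R_f + β_L × MRP = 3.58% + 3.1681 × 9.47% = 33.58%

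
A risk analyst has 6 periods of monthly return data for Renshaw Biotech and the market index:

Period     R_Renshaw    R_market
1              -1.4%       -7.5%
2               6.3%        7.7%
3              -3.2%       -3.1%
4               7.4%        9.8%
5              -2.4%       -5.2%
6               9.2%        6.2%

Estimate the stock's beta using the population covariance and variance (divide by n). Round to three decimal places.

0.688

Mean R_i = (-1.4 + 6.3 − 3.2 + 7.4 − 2.4 + 9.2) / 6 = 2.6500%
Mean R_m = (-7.5 + 7.7 − 3.1 + 9.8 − 5.2 + 6.2) / 6 = 1.3167%
Σ(R_i − R̄_i)(R_m − R̄_m) = 190.0350  ⇒  Cov = 190.0350 / 6 = 31.6725
Σ(R_m − R̄_m)² = 276.2683  ⇒  Var(R_m) = 276.2683 / 6 = 46.0447
β = Cov / Var(R_m) = 31.6725 / 46.0447 = 0.6879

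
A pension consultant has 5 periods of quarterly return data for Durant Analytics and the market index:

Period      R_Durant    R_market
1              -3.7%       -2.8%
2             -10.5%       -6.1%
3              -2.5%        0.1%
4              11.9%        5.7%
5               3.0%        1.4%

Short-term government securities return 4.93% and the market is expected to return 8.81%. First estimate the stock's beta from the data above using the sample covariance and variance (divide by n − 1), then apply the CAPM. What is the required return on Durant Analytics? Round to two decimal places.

Mean R_i = (-3.7 − 10.5 − 2.5 + 11.9 + 3.0) / 5 = -0.3600%
Mean R_m = (-2.8 − 6.1 + 0.1 + 5.7 + 1.4) / 5 = -0.3400%
Σ(R_i − R̄_i)(R_m − R̄_m) = 145.5780  ⇒  Cov = 145.5780 / 4 = 36.3945
Σ(R_m − R̄_m)² = 78.9320  ⇒  Var(R_m) = 78.9320 / 4 = 19.7330
β = Cov / Var(R_m) = 36.3945 / 19.7330 = 1.8443
MRP = 8.81% − 4.93% = 3.88%
E(R) = R_f + β × MRP = 4.93% + 1.8443 × 3.88% = 12.09%

12.09%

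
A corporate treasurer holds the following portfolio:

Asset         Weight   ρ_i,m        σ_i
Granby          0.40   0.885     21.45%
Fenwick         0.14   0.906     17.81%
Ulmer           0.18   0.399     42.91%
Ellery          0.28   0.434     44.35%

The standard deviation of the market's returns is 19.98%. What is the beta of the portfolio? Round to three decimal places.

β_Granby = 0.885 × 21.45% / 19.98% = 0.9501
β_Fenwick = 0.906 × 17.81% / 19.98% = 0.8076
β_Ulmer = 0.399 × 42.91% / 19.98% = 0.8569
β_Ellery = 0.434 × 44.35% / 19.98% = 0.9634
β_P = Σ w_i β_i = 0.40×0.9501 + 0.14×0.8076 + 0.18×0.8569 + 0.28×0.9634 = 0.9171

0.917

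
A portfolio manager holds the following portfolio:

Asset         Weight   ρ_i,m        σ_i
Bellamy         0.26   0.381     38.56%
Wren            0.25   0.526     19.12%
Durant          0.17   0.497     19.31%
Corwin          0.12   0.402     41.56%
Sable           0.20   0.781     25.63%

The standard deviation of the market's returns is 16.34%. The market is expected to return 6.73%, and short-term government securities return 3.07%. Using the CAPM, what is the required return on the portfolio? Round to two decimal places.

β_Bellamy = 0.381 × 38.56% / 16.34% = 0.8991
β_Wren = 0.526 × 19.12% / 16.34% = 0.6155
β_Durant = 0.497 × 19.31% / 16.34% = 0.5873
β_Corwin = 0.402 × 41.56% / 16.34% = 1.0225
β_Sable = 0.781 × 25.63% / 16.34% = 1.2250
β_P = Σ w_i β_i = 0.26×0.8991 + 0.25×0.6155 + 0.17×0.5873 + 0.12×1.0225 + 0.20×1.2250 = 0.8552
MRP = 6.73% − 3.07% = 3.66%
E(R_P) = R_f + β_P × MRP = 3.07% + 0.8552 × 3.66% = 6.20%

6.20%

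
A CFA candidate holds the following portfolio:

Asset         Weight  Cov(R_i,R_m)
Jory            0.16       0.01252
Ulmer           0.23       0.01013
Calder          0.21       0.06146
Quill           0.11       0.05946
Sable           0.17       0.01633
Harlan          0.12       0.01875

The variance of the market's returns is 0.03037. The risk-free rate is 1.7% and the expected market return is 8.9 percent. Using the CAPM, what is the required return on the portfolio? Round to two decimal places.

8.53%

β_Jory = 0.01252 / 0.03037 = 0.4122
β_Ulmer = 0.01013 / 0.03037 = 0.3336
β_Calder = 0.06146 / 0.03037 = 2.0237
β_Quill = 0.05946 / 0.03037 = 1.9579
β_Sable = 0.01633 / 0.03037 = 0.5377
β_Harlan = 0.01875 / 0.03037 = 0.6174
β_P = Σ w_i β_i = 0.16×0.4122 + 0.23×0.3336 + 0.21×2.0237 + 0.11×1.9579 + 0.17×0.5377 + 0.12×0.6174 = 0.9485
MRP = 8.9% − 1.7% = 7.20%
E(R_P) = R_f + β_P × MRP = 1.7% + 0.9485 × 7.2% = 8.53%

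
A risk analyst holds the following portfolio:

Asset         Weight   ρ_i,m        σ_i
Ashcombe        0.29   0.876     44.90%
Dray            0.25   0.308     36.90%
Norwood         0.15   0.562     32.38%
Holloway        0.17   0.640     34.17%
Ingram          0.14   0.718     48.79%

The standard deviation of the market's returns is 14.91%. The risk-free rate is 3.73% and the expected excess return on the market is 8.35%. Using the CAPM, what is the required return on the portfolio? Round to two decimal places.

β_Ashcombe = 0.876 × 44.90% / 14.91% = 2.6380
β_Dray = 0.308 × 36.90% / 14.91% = 0.7623
β_Norwood = 0.562 × 32.38% / 14.91% = 1.2205
β_Holloway = 0.640 × 34.17% / 14.91% = 1.4667
β_Ingram = 0.718 × 48.79% / 14.91% = 2.3495
β_P = Σ w_i β_i = 0.29×2.6380 + 0.25×0.7623 + 0.15×1.2205 + 0.17×1.4667 + 0.14×2.3495 = 1.7169
E(R_P) = R_f + β_P × MRP = 3.73% + 1.7169 × 8.35% = 18.07%

18.07%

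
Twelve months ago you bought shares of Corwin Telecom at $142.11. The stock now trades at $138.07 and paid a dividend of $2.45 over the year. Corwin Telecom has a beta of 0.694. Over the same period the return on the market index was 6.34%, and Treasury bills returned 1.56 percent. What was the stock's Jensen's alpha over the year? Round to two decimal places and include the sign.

-6.00%

Realised HPR = (P1 + D1 − P0) / P0 = (138.07 + 2.45 − 142.11) / 142.11 = -1.59 / 142.11 = -1.1189%
MRP = 6.34% − 1.56% = 4.78%
CAPM required = R_f + β·MRP = 1.56% + 0.694 × 4.78% = 4.87732%
α = realised − required = -1.1189% − 4.87732% = -6.00%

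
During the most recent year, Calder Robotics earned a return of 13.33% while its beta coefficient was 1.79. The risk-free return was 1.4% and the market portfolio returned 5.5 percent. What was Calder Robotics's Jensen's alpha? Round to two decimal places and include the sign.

+4.59%

Market excess return = 5.5% − 1.4% = 4.10%
CAPM benchmark = R_f + β(R_m − R_f) = 1.4% + 1.79 × 4.1% = 8.7390%
α = actual − benchmark = 13.33% − 8.7390% = +4.59%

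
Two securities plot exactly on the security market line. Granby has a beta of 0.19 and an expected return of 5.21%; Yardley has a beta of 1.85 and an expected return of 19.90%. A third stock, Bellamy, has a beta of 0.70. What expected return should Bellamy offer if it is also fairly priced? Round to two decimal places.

9.72%

MRP (SML slope) = (19.90% − 5.21%) / (1.85 − 0.19) = 14.69% / 1.66 = 8.8494%
R_f (intercept) = 5.21% − 0.19 × 8.8494% = 3.5286%
E(R_Bellamy) = R_f + β × MRP = 3.5286% + 0.70 × 8.8494% = 9.72%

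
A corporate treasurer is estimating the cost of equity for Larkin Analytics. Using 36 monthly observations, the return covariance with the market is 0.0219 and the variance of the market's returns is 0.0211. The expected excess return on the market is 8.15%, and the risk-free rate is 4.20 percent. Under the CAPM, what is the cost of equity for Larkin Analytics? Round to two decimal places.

12.66%

β = Cov(R_i, R_m) / Var(R_m) = 0.0219 / 0.0211 = 1.0379
E(R) = R_f + β × MRP = 4.20% + 1.0379 × 8.15% = 12.66%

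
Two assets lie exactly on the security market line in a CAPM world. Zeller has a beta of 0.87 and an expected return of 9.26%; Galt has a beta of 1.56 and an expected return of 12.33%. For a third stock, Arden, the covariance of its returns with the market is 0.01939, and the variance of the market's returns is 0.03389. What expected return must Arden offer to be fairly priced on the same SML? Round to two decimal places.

7.93%

MRP = (12.33% − 9.26%) / (1.56 − 0.87) = 4.4493%
R_f = 9.26% − 0.87 × 4.4493% = 5.3891%
β_Arden = Cov / Var(R_m) = 0.01939 / 0.03389 = 0.5721
E(R_Arden) = R_f + β × MRP = 5.3891% + 0.5721 × 4.4493% = 7.93%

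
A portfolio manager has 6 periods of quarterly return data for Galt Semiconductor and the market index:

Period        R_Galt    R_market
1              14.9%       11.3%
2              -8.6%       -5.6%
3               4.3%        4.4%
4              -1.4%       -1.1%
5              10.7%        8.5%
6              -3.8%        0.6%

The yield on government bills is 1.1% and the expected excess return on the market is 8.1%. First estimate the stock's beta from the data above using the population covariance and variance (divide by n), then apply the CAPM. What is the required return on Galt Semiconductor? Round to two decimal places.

12.46%

Mean R_i = (14.9 − 8.6 + 4.3 − 1.4 + 10.7 − 3.8) / 6 = 2.6833%
Mean R_m = (11.3 − 5.6 + 4.4 − 1.1 + 8.5 + 0.6) / 6 = 3.0167%
Σ(R_i − R̄_i)(R_m − R̄_m) = 277.0917  ⇒  Cov = 277.0917 / 6 = 46.1820
Σ(R_m − R̄_m)² = 197.6283  ⇒  Var(R_m) = 197.6283 / 6 = 32.9381
β = Cov / Var(R_m) = 46.1820 / 32.9381 = 1.4021
E(R) = R_f + β × MRP = 1.1% + 1.4021 × 8.1% = 12.46%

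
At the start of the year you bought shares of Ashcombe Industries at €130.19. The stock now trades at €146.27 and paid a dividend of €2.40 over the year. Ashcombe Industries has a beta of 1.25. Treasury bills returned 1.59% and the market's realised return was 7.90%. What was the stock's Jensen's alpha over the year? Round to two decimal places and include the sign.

Realised HPR = (P1 + D1 − P0) / P0 = (146.27 + 2.40 − 130.19) / 130.19 = 18.48 / 130.19 = 14.1946%
MRP = 7.90% − 1.59% = 6.31%
CAPM required = R_f + β·MRP = 1.59% + 1.25 × 6.31% = 9.4775%
α = realised − required = 14.1946% − 9.4775% = +4.72%

+4.72%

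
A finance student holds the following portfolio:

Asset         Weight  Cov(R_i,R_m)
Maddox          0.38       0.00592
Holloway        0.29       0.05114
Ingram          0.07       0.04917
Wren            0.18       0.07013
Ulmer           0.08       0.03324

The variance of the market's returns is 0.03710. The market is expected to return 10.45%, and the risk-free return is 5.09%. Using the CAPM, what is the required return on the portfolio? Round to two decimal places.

β_Maddox = 0.00592 / 0.03710 = 0.1596
β_Holloway = 0.05114 / 0.03710 = 1.3784
β_Ingram = 0.04917 / 0.03710 = 1.3253
β_Wren = 0.07013 / 0.03710 = 1.8903
β_Ulmer = 0.03324 / 0.03710 = 0.8960
β_P = Σ w_i β_i = 0.38×0.1596 + 0.29×1.3784 + 0.07×1.3253 + 0.18×1.8903 + 0.08×0.8960 = 0.9651
MRP = 10.45% − 5.09% = 5.36%
E(R_P) = R_f + β_P × MRP = 5.09% + 0.9651 × 5.36% = 10.26%

10.26%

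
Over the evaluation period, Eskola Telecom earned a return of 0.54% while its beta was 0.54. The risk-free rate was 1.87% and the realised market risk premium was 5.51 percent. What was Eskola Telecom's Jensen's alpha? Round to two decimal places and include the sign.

-4.31%

CAPM benchmark = R_f + β(R_m − R_f) = 1.87% + 0.54 × 5.51% = 4.8454%
α = actual − benchmark = 0.54% − 4.8454% = -4.31%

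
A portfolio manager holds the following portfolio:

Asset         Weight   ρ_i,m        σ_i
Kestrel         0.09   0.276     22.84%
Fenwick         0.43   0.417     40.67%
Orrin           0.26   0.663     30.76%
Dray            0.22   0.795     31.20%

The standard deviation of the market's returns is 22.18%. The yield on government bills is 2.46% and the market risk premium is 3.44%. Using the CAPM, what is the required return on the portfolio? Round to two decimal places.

5.35%

β_Kestrel = 0.276 × 22.84% / 22.18% = 0.2842
β_Fenwick = 0.417 × 40.67% / 22.18% = 0.7646
β_Orrin = 0.663 × 30.76% / 22.18% = 0.9195
β_Dray = 0.795 × 31.20% / 22.18% = 1.1183
β_P = Σ w_i β_i = 0.09×0.2842 + 0.43×0.7646 + 0.26×0.9195 + 0.22×1.1183 = 0.8395
E(R_P) = R_f + β_P × MRP = 2.46% + 0.8395 × 3.44% = 5.35%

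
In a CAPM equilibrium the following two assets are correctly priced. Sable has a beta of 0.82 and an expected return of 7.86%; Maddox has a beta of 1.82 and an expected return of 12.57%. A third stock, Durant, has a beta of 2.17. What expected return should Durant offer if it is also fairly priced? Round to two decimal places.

14.22%

MRP (SML slope) = (12.57% − 7.86%) / (1.82 − 0.82) = 4.71% / 1.00 = 4.7100%
R_f (intercept) = 7.86% − 0.82 × 4.7100% = 3.9978%
E(R_Durant) = R_f + β × MRP = 3.9978% + 2.17 × 4.7100% = 14.22%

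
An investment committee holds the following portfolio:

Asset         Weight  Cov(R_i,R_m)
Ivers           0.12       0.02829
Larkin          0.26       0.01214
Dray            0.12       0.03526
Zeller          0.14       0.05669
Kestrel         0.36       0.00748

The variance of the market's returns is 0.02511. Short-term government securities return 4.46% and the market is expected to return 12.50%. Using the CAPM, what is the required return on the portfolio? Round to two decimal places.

11.32%

β_Ivers = 0.02829 / 0.02511 = 1.1266
β_Larkin = 0.01214 / 0.02511 = 0.4835
β_Dray = 0.03526 / 0.02511 = 1.4042
β_Zeller = 0.05669 / 0.02511 = 2.2577
β_Kestrel = 0.00748 / 0.02511 = 0.2979
β_P = Σ w_i β_i = 0.12×1.1266 + 0.26×0.4835 + 0.12×1.4042 + 0.14×2.2577 + 0.36×0.2979 = 0.8527
MRP = 12.50% − 4.46% = 8.04%
E(R_P) = R_f + β_P × MRP = 4.46% + 0.8527 × 8.04% = 11.32%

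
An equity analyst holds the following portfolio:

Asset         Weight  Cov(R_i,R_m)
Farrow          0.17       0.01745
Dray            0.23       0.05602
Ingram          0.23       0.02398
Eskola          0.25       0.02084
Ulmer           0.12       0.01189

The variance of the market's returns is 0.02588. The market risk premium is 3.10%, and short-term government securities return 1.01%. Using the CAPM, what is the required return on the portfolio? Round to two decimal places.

β_Farrow = 0.01745 / 0.02588 = 0.6743
β_Dray = 0.05602 / 0.02588 = 2.1646
β_Ingram = 0.02398 / 0.02588 = 0.9266
β_Eskola = 0.02084 / 0.02588 = 0.8053
β_Ulmer = 0.01189 / 0.02588 = 0.4594
β_P = Σ w_i β_i = 0.17×0.6743 + 0.23×2.1646 + 0.23×0.9266 + 0.25×0.8053 + 0.12×0.4594 = 1.0821
E(R_P) = R_f + β_P × MRP = 1.01% + 1.0821 × 3.10% = 4.36%

4.36%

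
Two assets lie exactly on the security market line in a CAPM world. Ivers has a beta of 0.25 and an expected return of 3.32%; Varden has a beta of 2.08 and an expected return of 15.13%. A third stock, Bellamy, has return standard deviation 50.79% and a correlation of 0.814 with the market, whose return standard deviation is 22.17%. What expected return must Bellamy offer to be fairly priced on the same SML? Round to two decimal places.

MRP = (15.13% − 3.32%) / (2.08 − 0.25) = 6.4536%
R_f = 3.32% − 0.25 × 6.4536% = 1.7066%
β_Bellamy = ρ·σ_i/σ_m = 0.814 × 50.79 / 22.17 = 1.8648
E(R_Bellamy) = R_f + β × MRP = 1.7066% + 1.8648 × 6.4536% = 13.74%

13.74%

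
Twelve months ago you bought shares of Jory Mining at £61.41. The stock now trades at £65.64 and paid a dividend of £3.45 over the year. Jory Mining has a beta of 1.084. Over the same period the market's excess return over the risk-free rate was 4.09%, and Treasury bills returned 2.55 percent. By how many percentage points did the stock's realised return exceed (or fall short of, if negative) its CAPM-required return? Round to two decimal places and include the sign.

+5.52%

Realised HPR = (P1 + D1 − P0) / P0 = (65.64 + 3.45 − 61.41) / 61.41 = 7.68 / 61.41 = 12.5061%
CAPM required = R_f + β·MRP = 2.55% + 1.084 × 4.09% = 6.98356%
α = realised − required = 12.5061% − 6.98356% = +5.52%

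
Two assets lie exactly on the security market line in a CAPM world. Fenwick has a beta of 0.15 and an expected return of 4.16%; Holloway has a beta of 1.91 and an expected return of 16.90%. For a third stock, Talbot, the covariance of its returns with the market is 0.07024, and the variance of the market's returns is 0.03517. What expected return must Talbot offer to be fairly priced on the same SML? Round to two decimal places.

MRP = (16.90% − 4.16%) / (1.91 − 0.15) = 7.2386%
R_f = 4.16% − 0.15 × 7.2386% = 3.0742%
β_Talbot = Cov / Var(R_m) = 0.07024 / 0.03517 = 1.9972
E(R_Talbot) = R_f + β × MRP = 3.0742% + 1.9972 × 7.2386% = 17.53%

17.53%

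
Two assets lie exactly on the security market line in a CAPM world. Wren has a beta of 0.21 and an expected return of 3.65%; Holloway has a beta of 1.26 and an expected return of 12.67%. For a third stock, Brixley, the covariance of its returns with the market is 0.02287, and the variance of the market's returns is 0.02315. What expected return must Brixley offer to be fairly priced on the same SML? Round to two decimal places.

10.33%

MRP = (12.67% − 3.65%) / (1.26 − 0.21) = 8.5905%
R_f = 3.65% − 0.21 × 8.5905% = 1.8460%
β_Brixley = Cov / Var(R_m) = 0.02287 / 0.02315 = 0.9879
E(R_Brixley) = R_f + β × MRP = 1.8460% + 0.9879 × 8.5905% = 10.33%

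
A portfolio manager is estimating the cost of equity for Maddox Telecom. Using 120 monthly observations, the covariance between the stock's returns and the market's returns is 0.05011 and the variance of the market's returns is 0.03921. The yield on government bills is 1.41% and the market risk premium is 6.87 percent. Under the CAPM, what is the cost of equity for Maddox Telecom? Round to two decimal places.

β = Cov(R_i, R_m) / Var(R_m) = 0.05011 / 0.03921 = 1.2780
E(R) = R_f + β × MRP = 1.41% + 1.2780 × 6.87% = 10.19%

10.19%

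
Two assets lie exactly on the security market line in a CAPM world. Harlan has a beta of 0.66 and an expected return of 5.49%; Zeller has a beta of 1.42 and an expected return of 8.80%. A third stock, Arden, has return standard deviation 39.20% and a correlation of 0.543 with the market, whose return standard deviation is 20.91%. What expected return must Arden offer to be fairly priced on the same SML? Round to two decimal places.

7.05%

MRP = (8.80% − 5.49%) / (1.42 − 0.66) = 4.3553%
R_f = 5.49% − 0.66 × 4.3553% = 2.6155%
β_Arden = ρ·σ_i/σ_m = 0.543 × 39.20 / 20.91 = 1.0180
E(R_Arden) = R_f + β × MRP = 2.6155% + 1.0180 × 4.3553% = 7.05%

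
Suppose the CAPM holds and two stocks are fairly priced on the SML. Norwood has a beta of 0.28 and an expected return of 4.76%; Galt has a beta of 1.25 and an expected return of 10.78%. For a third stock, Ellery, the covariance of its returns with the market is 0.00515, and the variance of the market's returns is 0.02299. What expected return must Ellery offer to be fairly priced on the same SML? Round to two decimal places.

MRP = (10.78% − 4.76%) / (1.25 − 0.28) = 6.2062%
R_f = 4.76% − 0.28 × 6.2062% = 3.0223%
β_Ellery = Cov / Var(R_m) = 0.00515 / 0.02299 = 0.2240
E(R_Ellery) = R_f + β × MRP = 3.0223% + 0.2240 × 6.2062% = 4.41%

4.41%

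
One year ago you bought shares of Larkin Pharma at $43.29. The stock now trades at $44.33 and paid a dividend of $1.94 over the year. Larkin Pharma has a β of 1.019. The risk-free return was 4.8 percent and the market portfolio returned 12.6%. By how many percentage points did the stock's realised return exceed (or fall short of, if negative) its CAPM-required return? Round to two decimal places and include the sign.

-5.86%

Realised HPR = (P1 + D1 − P0) / P0 = (44.33 + 1.94 − 43.29) / 43.29 = 2.98 / 43.29 = 6.8838%
MRP = 12.6% − 4.8% = 7.80%
CAPM required = R_f + β·MRP = 4.8% + 1.019 × 7.8% = 12.7482%
α = realised − required = 6.8838% − 12.7482% = -5.86%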